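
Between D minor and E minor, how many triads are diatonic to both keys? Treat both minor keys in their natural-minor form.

Diatonic triads of D minor (natural minor): Dm (i), Edim (ii°), F (III), Gm (iv), Am (v), Bb (VI), C (VII).
Diatonic triads of E minor (natural minor): Em (i), F#dim (ii°), G (III), Am (iv), Bm (v), C (VI), D (VII).
Matching root and quality in both lists: Am, C.
That gives 2 common triads.

2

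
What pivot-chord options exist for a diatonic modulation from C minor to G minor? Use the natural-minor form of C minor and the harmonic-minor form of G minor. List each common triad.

Cm, Eb, Gm

Triads in C minor (natural minor): Cm (i), Ddim (ii°), Eb (III), Fm (iv), Gm (v), Ab (VI), Bb (VII).
Triads in G minor (harmonic minor): Gm (i), Adim (ii°), Bbaug (III+), Cm (iv), D (V), Eb (VI), F#dim (vii°).
Shared triads with their functions: Cm (i in C minor, iv in G minor); Eb (III in C minor, VI in G minor); Gm (v in C minor, i in G minor).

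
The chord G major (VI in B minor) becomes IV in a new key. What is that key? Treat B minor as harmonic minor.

The numeral IV denotes a major triad on scale degree 4. With G on degree 4, the tonic of the new key is D.
Degree 4 carries a major triad in major keys, so the destination is D major.
Check: the diatonic triads of D major are D (I), Em (ii), F#m (iii), G (IV), A (V), Bm (vi), C#dim (vii°) — G major is indeed IV.

D major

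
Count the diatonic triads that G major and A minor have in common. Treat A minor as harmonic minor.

1

Diatonic triads of G major: G major (I), A minor (ii), B minor (iii), C major (IV), D major (V), E minor (vi), F# diminished (vii°).
Diatonic triads of A minor (harmonic minor): A minor (i), B diminished (ii°), C augmented (III+), D minor (iv), E major (V), F major (VI), G# diminished (vii°).
Matching root and quality in both lists: A minor.
That gives 1 common triad.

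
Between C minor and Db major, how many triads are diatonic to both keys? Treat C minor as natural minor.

Diatonic triads of C minor (natural minor): C minor (i), D diminished (ii°), Eb major (III), F minor (iv), G minor (v), Ab major (VI), Bb major (VII).
Diatonic triads of Db major: Db major (I), Eb minor (ii), F minor (iii), Gb major (IV), Ab major (V), Bb minor (vi), C diminished (vii°).
Matching root and quality in both lists: F minor, Ab major.
That gives 2 common triads.

2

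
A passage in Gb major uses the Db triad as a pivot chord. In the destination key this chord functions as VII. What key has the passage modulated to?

Eb minor

The numeral VII denotes a major triad on scale degree 7. With Db on degree 7, the tonic of the new key is Eb.
Degree 7 carries a major triad in natural-minor keys, so the destination is Eb minor.
Check: the diatonic triads of Eb minor (natural minor) are Ebm (i), Fdim (ii°), Gb (III), Abm (iv), Bbm (v), Cb (VI), Db (VII) — Db is indeed VII.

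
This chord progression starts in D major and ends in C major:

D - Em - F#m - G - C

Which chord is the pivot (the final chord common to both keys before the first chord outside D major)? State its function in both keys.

G — IV in D major, V in C major

Chords diatonic to D major: D, Em, F#m, G, A, Bm, C#dim.
Reading the progression, the first chord not in that set is C, so the modulation leaves D major there.
The chord immediately before C is G, which is diatonic to both keys: IV in D major and V in C major.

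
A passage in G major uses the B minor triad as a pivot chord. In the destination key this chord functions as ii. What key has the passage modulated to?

A major

The numeral ii denotes a minor triad on scale degree 2. With B on degree 2, the tonic of the new key is A.
Degree 2 carries a minor triad in major keys, so the destination is A major.
Check: the diatonic triads of A major are A (I), Bm (ii), C#m (iii), D (IV), E (V), F#m (vi), G#dim (vii°) — B minor is indeed ii.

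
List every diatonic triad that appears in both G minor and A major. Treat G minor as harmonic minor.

Triads in G minor (harmonic minor): G minor (i), A diminished (ii°), B♭ augmented (III+), C minor (iv), D major (V), E♭ major (VI), F♯ diminished (vii°).
Triads in A major: A major (I), B minor (ii), C♯ minor (iii), D major (IV), E major (V), F♯ minor (vi), G♯ diminished (vii°).
Shared triads with their functions: D major (V in G minor, IV in A major).

D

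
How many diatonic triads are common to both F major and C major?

Diatonic triads of F major: F (I), Gm (ii), Am (iii), B♭ (IV), C (V), Dm (vi), Edim (vii°).
Diatonic triads of C major: C (I), Dm (ii), Em (iii), F (IV), G (V), Am (vi), Bdim (vii°).
Matching root and quality in both lists: F, Am, C, Dm.
That gives 4 common triads.

4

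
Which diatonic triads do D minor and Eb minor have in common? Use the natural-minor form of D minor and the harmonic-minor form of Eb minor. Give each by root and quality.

Bb

Triads in D minor (natural minor): D minor (i), E diminished (ii°), F major (III), G minor (iv), A minor (v), Bb major (VI), C major (VII).
Triads in Eb minor (harmonic minor): Eb minor (i), F diminished (ii°), Gb augmented (III+), Ab minor (iv), Bb major (V), Cb major (VI), D diminished (vii°).
Shared triads with their functions: Bb major (VI in D minor, V in Eb minor).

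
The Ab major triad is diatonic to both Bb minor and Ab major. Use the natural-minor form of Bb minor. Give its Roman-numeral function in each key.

The scale of Bb minor (natural minor) is Bb C Db Eb F Gb Ab; Ab is degree 7, and the triad built there (Ab-C-Eb) is major, so it is VII.
The scale of Ab major is Ab Bb C Db Eb F G; Ab is degree 1, and the triad built there (Ab-C-Eb) is major, so it is I.

VII in Bb minor; I in Ab major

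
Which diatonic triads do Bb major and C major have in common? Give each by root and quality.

Triads in Bb major: Bb (I), Cm (ii), Dm (iii), Eb (IV), F (V), Gm (vi), Adim (vii°).
Triads in C major: C (I), Dm (ii), Em (iii), F (IV), G (V), Am (vi), Bdim (vii°).
Shared triads with their functions: Dm (iii in Bb major, ii in C major); F (V in Bb major, IV in C major).

Dm, F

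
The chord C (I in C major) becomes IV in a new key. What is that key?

G major

The numeral IV denotes a major triad on scale degree 4. With C on degree 4, the tonic of the new key is G.
Degree 4 carries a major triad in major keys, so the destination is G major.
Check: the diatonic triads of G major are G (I), Am (ii), Bm (iii), C (IV), D (V), Em (vi), F♯dim (vii°) — C is indeed IV.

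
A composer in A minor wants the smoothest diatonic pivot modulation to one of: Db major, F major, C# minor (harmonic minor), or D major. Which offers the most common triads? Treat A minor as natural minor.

Triads of A minor (natural minor): A minor (i), B diminished (ii°), C major (III), D minor (iv), E minor (v), F major (VI), G major (VII).
Db major shares 0: none.
F major shares 4: Am, C, Dm, F.
C# minor (harmonic minor) shares 0: none.
D major shares 2: Em, G.
The most common triads (4) are shared with F major.

F major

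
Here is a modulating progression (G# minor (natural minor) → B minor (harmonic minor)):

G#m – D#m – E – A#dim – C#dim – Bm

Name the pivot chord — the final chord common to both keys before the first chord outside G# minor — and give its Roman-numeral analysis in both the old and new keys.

A#dim — ii° in G# minor, vii° in B minor

Chords diatonic to G# minor: G#m, A#dim, B, C#m, D#m, E, F#.
Reading the progression, the first chord not in that set is C#dim, so the modulation leaves G# minor there.
The chord immediately before C#dim is A#dim, which is diatonic to both keys: ii° in G# minor and vii° in B minor.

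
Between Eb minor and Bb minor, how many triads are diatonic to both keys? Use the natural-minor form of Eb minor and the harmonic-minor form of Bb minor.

3

Diatonic triads of Eb minor (natural minor): Ebm (i), Fdim (ii°), Gb (III), Abm (iv), Bbm (v), Cb (VI), Db (VII).
Diatonic triads of Bb minor (harmonic minor): Bbm (i), Cdim (ii°), Dbaug (III+), Ebm (iv), F (V), Gb (VI), Adim (vii°).
Matching root and quality in both lists: Ebm, Gb, Bbm.
That gives 3 common triads.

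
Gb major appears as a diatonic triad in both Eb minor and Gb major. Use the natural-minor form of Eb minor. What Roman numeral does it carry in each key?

The scale of Eb minor (natural minor) is Eb F Gb Ab Bb Cb Db; Gb is degree 3, and the triad built there (Gb-Bb-Db) is major, so it is III.
The scale of Gb major is Gb Ab Bb Cb Db Eb F; Gb is degree 1, and the triad built there (Gb-Bb-Db) is major, so it is I.

III in Eb minor; I in Gb major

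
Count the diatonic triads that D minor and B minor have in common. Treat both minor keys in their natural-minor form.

0

Diatonic triads of D minor (natural minor): D minor (i), E diminished (ii°), F major (III), G minor (iv), A minor (v), Bb major (VI), C major (VII).
Diatonic triads of B minor (natural minor): B minor (i), C# diminished (ii°), D major (III), E minor (iv), F# minor (v), G major (VI), A major (VII).
No triad has the same root and quality in both keys.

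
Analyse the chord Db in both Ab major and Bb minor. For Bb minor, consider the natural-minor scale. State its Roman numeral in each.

IV in Ab major; III in Bb minor

The scale of Ab major is Ab Bb C Db Eb F G; Db is degree 4, and the triad built there (Db-F-Ab) is major, so it is IV.
The scale of Bb minor (natural minor) is Bb C Db Eb F Gb Ab; Db is degree 3, and the triad built there (Db-F-Ab) is major, so it is III.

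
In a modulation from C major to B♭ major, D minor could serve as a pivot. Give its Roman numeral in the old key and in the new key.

The scale of C major is C D E F G A B; D is degree 2, and the triad built there (D-F-A) is minor, so it is ii.
The scale of B♭ major is B♭ C D E♭ F G A; D is degree 3, and the triad built there (D-F-A) is minor, so it is iii.

ii in C major; iii in B♭ major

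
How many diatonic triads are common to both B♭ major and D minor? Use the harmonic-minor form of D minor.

Diatonic triads of B♭ major: B♭ major (I), C minor (ii), D minor (iii), E♭ major (IV), F major (V), G minor (vi), A diminished (vii°).
Diatonic triads of D minor (harmonic minor): D minor (i), E diminished (ii°), F augmented (III+), G minor (iv), A major (V), B♭ major (VI), C♯ diminished (vii°).
Matching root and quality in both lists: B♭ major, D minor, G minor.
That gives 3 common triads.

3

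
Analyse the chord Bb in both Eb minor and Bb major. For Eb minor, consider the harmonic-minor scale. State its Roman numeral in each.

The scale of Eb minor (harmonic minor) is Eb F Gb Ab Bb Cb D; Bb is degree 5, and the triad built there (Bb-D-F) is major, so it is V.
The scale of Bb major is Bb C D Eb F G A; Bb is degree 1, and the triad built there (Bb-D-F) is major, so it is I.

V in Eb minor; I in Bb major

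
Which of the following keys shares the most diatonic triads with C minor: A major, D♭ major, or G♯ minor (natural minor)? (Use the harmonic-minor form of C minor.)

D♭ major

Triads of C minor (harmonic minor): Cm (i), Ddim (ii°), E♭aug (III+), Fm (iv), G (V), A♭ (VI), Bdim (vii°).
A major shares 0: none.
D♭ major shares 2: Fm, A♭.
G♯ minor (natural minor) shares 0: none.
The most common triads (2) are shared with D♭ major.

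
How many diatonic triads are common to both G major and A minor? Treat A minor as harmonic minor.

1

Diatonic triads of G major: G (I), Am (ii), Bm (iii), C (IV), D (V), Em (vi), F♯dim (vii°).
Diatonic triads of A minor (harmonic minor): Am (i), Bdim (ii°), Caug (III+), Dm (iv), E (V), F (VI), G♯dim (vii°).
Matching root and quality in both lists: Am.
That gives 1 common triad.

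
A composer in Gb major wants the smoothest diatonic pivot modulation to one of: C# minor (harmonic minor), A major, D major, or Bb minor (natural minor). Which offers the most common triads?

Bb minor

Triads of Gb major: Gb major (I), Ab minor (ii), Bb minor (iii), Cb major (IV), Db major (V), Eb minor (vi), F diminished (vii°).
C# minor (harmonic minor) shares 0: none.
A major shares 0: none.
D major shares 0: none.
Bb minor (natural minor) shares 4: Gb, Bbm, Db, Ebm.
The most common triads (4) are shared with Bb minor.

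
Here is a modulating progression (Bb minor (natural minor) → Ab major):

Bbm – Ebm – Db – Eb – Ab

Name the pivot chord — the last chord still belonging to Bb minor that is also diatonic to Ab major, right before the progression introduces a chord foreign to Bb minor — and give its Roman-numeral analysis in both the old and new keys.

Chords diatonic to Bb minor: Bbm, Cdim, Db, Ebm, Fm, Gb, Ab.
Reading the progression, the first chord not in that set is Eb, so the modulation leaves Bb minor there.
The chord immediately before Eb is Db, which is diatonic to both keys: III in Bb minor and IV in Ab major.

Db — III in Bb minor, IV in Ab major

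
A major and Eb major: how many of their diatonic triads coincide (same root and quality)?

0

Diatonic triads of A major: A (I), Bm (ii), C#m (iii), D (IV), E (V), F#m (vi), G#dim (vii°).
Diatonic triads of Eb major: Eb (I), Fm (ii), Gm (iii), Ab (IV), Bb (V), Cm (vi), Ddim (vii°).
No triad has the same root and quality in both keys.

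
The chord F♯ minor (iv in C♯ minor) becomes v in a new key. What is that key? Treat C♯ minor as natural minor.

The numeral v denotes a minor triad on scale degree 5. With F♯ on degree 5, the tonic of the new key is B.
Degree 5 carries a minor triad in natural-minor keys, so the destination is B minor.
Check: the diatonic triads of B minor (natural minor) are Bm (i), C♯dim (ii°), D (III), Em (iv), F♯m (v), G (VI), A (VII) — F♯ minor is indeed v.

B minor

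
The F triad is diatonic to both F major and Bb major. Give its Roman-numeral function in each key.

I in F major; V in Bb major

The scale of F major is F G A Bb C D E; F is degree 1, and the triad built there (F-A-C) is major, so it is I.
The scale of Bb major is Bb C D Eb F G A; F is degree 5, and the triad built there (F-A-C) is major, so it is V.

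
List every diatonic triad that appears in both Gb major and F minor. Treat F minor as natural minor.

Bbm, Db

Triads in Gb major: Gb major (I), Ab minor (ii), Bb minor (iii), Cb major (IV), Db major (V), Eb minor (vi), F diminished (vii°).
Triads in F minor (natural minor): F minor (i), G diminished (ii°), Ab major (III), Bb minor (iv), C minor (v), Db major (VI), Eb major (VII).
Shared triads with their functions: Bb minor (iii in Gb major, iv in F minor); Db major (V in Gb major, VI in F minor).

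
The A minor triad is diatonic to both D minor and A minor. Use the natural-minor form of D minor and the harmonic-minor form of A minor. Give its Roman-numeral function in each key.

v in D minor; i in A minor

The scale of D minor (natural minor) is D E F G A Bb C; A is degree 5, and the triad built there (A-C-E) is minor, so it is v.
The scale of A minor (harmonic minor) is A B C D E F G#; A is degree 1, and the triad built there (A-C-E) is minor, so it is i.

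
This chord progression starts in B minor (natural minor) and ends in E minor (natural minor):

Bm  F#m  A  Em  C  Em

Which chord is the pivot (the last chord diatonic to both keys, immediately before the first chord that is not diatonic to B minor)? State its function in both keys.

Em — iv in B minor, i in E minor

Chords diatonic to B minor: Bm, C#dim, D, Em, F#m, G, A.
Reading the progression, the first chord not in that set is C, so the modulation leaves B minor there.
The chord immediately before C is Em, which is diatonic to both keys: iv in B minor and i in E minor.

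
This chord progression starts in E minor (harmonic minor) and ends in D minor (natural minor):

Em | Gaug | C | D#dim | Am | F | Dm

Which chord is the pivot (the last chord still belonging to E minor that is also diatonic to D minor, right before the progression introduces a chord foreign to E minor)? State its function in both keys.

Chords diatonic to E minor: Em, F#dim, Gaug, Am, B, C, D#dim.
Reading the progression, the first chord not in that set is F, so the modulation leaves E minor there.
The chord immediately before F is Am, which is diatonic to both keys: iv in E minor and v in D minor.

Am — iv in E minor, v in D minor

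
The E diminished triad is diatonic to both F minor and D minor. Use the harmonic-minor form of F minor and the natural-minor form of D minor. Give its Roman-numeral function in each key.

The scale of F minor (harmonic minor) is F G Ab Bb C Db E; E is degree 7, and the triad built there (E-G-Bb) is diminished, so it is vii°.
The scale of D minor (natural minor) is D E F G A Bb C; E is degree 2, and the triad built there (E-G-Bb) is diminished, so it is ii°.

vii° in F minor; ii° in D minor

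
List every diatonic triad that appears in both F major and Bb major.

F, Gm, Bb, Dm

Triads in F major: F (I), Gm (ii), Am (iii), Bb (IV), C (V), Dm (vi), Edim (vii°).
Triads in Bb major: Bb (I), Cm (ii), Dm (iii), Eb (IV), F (V), Gm (vi), Adim (vii°).
Shared triads with their functions: F (I in F major, V in Bb major); Gm (ii in F major, vi in Bb major); Bb (IV in F major, I in Bb major); Dm (vi in F major, iii in Bb major).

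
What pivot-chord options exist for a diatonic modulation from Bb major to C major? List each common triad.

Triads in Bb major: Bb (I), Cm (ii), Dm (iii), Eb (IV), F (V), Gm (vi), Adim (vii°).
Triads in C major: C (I), Dm (ii), Em (iii), F (IV), G (V), Am (vi), Bdim (vii°).
Shared triads with their functions: Dm (iii in Bb major, ii in C major); F (V in Bb major, IV in C major).

Dm, F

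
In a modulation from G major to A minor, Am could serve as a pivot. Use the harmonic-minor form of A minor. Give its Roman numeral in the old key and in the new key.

ii in G major; i in A minor

The scale of G major is G A B C D E F#; A is degree 2, and the triad built there (A-C-E) is minor, so it is ii.
The scale of A minor (harmonic minor) is A B C D E F G#; A is degree 1, and the triad built there (A-C-E) is minor, so it is i.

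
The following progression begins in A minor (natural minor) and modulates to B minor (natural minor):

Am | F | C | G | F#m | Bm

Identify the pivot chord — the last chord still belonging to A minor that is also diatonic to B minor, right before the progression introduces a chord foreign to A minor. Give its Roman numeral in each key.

Chords diatonic to A minor: Am, Bdim, C, Dm, Em, F, G.
Reading the progression, the first chord not in that set is F#m, so the modulation leaves A minor there.
The chord immediately before F#m is G, which is diatonic to both keys: VII in A minor and VI in B minor.

G — VII in A minor, VI in B minor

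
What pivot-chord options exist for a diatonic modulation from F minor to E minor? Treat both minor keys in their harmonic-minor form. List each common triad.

C

Triads in F minor (harmonic minor): F minor (i), G diminished (ii°), Ab augmented (III+), Bb minor (iv), C major (V), Db major (VI), E diminished (vii°).
Triads in E minor (harmonic minor): E minor (i), F# diminished (ii°), G augmented (III+), A minor (iv), B major (V), C major (VI), D# diminished (vii°).
Shared triads with their functions: C major (V in F minor, VI in E minor).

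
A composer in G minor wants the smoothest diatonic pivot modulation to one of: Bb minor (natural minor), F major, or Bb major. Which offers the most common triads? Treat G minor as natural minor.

Triads of G minor (natural minor): Gm (i), Adim (ii°), Bb (III), Cm (iv), Dm (v), Eb (VI), F (VII).
Bb minor (natural minor) shares 0: none.
F major shares 4: Gm, Bb, Dm, F.
Bb major shares 7: Gm, Adim, Bb, Cm, Dm, Eb, F.
The most common triads (7) are shared with Bb major.

Bb major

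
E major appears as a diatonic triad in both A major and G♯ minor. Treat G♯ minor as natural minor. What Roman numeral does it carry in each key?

V in A major; VI in G♯ minor

The scale of A major is A B C♯ D E F♯ G♯; E is degree 5, and the triad built there (E-G♯-B) is major, so it is V.
The scale of G♯ minor (natural minor) is G♯ A♯ B C♯ D♯ E F♯; E is degree 6, and the triad built there (E-G♯-B) is major, so it is VI.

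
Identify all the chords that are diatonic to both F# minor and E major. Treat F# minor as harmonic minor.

Triads in F# minor (harmonic minor): F#m (i), G#dim (ii°), Aaug (III+), Bm (iv), C# (V), D (VI), E#dim (vii°).
Triads in E major: E (I), F#m (ii), G#m (iii), A (IV), B (V), C#m (vi), D#dim (vii°).
Shared triads with their functions: F#m (i in F# minor, ii in E major).

F#m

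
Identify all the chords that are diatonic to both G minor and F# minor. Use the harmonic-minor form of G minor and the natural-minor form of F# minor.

D

Triads in G minor (harmonic minor): Gm (i), Adim (ii°), Bbaug (III+), Cm (iv), D (V), Eb (VI), F#dim (vii°).
Triads in F# minor (natural minor): F#m (i), G#dim (ii°), A (III), Bm (iv), C#m (v), D (VI), E (VII).
Shared triads with their functions: D (V in G minor, VI in F# minor).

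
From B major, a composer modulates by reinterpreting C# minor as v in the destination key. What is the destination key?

F# minor

The numeral v denotes a minor triad on scale degree 5. With C# on degree 5, the tonic of the new key is F#.
Degree 5 carries a minor triad in natural-minor keys, so the destination is F# minor.
Check: the diatonic triads of F# minor (natural minor) are F#m (i), G#dim (ii°), A (III), Bm (iv), C#m (v), D (VI), E (VII) — C# minor is indeed v.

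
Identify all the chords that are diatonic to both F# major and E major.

G#m, B

Triads in F# major: F# (I), G#m (ii), A#m (iii), B (IV), C# (V), D#m (vi), E#dim (vii°).
Triads in E major: E (I), F#m (ii), G#m (iii), A (IV), B (V), C#m (vi), D#dim (vii°).
Shared triads with their functions: G#m (ii in F# major, iii in E major); B (IV in F# major, V in E major).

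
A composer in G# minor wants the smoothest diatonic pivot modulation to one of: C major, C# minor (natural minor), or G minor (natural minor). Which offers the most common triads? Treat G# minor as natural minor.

Triads of G# minor (natural minor): G#m (i), A#dim (ii°), B (III), C#m (iv), D#m (v), E (VI), F# (VII).
C major shares 0: none.
C# minor (natural minor) shares 4: G#m, B, C#m, E.
G minor (natural minor) shares 0: none.
The most common triads (4) are shared with C# minor.

C# minor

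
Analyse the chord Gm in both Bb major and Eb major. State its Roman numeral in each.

The scale of Bb major is Bb C D Eb F G A; G is degree 6, and the triad built there (G-Bb-D) is minor, so it is vi.
The scale of Eb major is Eb F G Ab Bb C D; G is degree 3, and the triad built there (G-Bb-D) is minor, so it is iii.

vi in Bb major; iii in Eb major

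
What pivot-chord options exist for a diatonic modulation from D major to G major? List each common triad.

Triads in D major: D (I), Em (ii), F#m (iii), G (IV), A (V), Bm (vi), C#dim (vii°).
Triads in G major: G (I), Am (ii), Bm (iii), C (IV), D (V), Em (vi), F#dim (vii°).
Shared triads with their functions: D (I in D major, V in G major); Em (ii in D major, vi in G major); G (IV in D major, I in G major); Bm (vi in D major, iii in G major).

D, Em, G, Bm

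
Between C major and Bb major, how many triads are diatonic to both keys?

2

Diatonic triads of C major: C (I), Dm (ii), Em (iii), F (IV), G (V), Am (vi), Bdim (vii°).
Diatonic triads of Bb major: Bb (I), Cm (ii), Dm (iii), Eb (IV), F (V), Gm (vi), Adim (vii°).
Matching root and quality in both lists: Dm, F.
That gives 2 common triads.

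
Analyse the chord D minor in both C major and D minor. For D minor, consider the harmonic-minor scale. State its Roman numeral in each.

The scale of C major is C D E F G A B; D is degree 2, and the triad built there (D-F-A) is minor, so it is ii.
The scale of D minor (harmonic minor) is D E F G A B♭ C♯; D is degree 1, and the triad built there (D-F-A) is minor, so it is i.

ii in C major; i in D minor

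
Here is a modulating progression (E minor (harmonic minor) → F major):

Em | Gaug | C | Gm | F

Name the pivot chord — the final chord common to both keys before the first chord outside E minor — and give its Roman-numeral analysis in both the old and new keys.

C — VI in E minor, V in F major

Chords diatonic to E minor: Em, F#dim, Gaug, Am, B, C, D#dim.
Reading the progression, the first chord not in that set is Gm, so the modulation leaves E minor there.
The chord immediately before Gm is C, which is diatonic to both keys: VI in E minor and V in F major.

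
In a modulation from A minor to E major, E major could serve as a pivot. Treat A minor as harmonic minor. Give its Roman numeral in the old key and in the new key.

The scale of A minor (harmonic minor) is A B C D E F G♯; E is degree 5, and the triad built there (E-G♯-B) is major, so it is V.
The scale of E major is E F♯ G♯ A B C♯ D♯; E is degree 1, and the triad built there (E-G♯-B) is major, so it is I.

V in A minor; I in E major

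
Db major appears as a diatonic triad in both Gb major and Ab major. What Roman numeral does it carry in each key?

V in Gb major; IV in Ab major

The scale of Gb major is Gb Ab Bb Cb Db Eb F; Db is degree 5, and the triad built there (Db-F-Ab) is major, so it is V.
The scale of Ab major is Ab Bb C Db Eb F G; Db is degree 4, and the triad built there (Db-F-Ab) is major, so it is IV.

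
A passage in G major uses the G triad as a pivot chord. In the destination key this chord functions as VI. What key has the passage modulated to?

The numeral VI denotes a major triad on scale degree 6. With G on degree 6, the tonic of the new key is B.
Degree 6 carries a major triad in minor keys, so the destination is B minor.
Check: the diatonic triads of B minor (natural minor) are Bm (i), C#dim (ii°), D (III), Em (iv), F#m (v), G (VI), A (VII) — G is indeed VI.

B minor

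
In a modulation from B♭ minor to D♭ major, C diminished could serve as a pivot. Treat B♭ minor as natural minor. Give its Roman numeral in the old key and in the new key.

ii° in B♭ minor; vii° in D♭ major

The scale of B♭ minor (natural minor) is B♭ C D♭ E♭ F G♭ A♭; C is degree 2, and the triad built there (C-E♭-G♭) is diminished, so it is ii°.
The scale of D♭ major is D♭ E♭ F G♭ A♭ B♭ C; C is degree 7, and the triad built there (C-E♭-G♭) is diminished, so it is vii°.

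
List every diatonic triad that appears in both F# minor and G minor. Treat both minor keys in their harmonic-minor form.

Triads in F# minor (harmonic minor): F#m (i), G#dim (ii°), Aaug (III+), Bm (iv), C# (V), D (VI), E#dim (vii°).
Triads in G minor (harmonic minor): Gm (i), Adim (ii°), Bbaug (III+), Cm (iv), D (V), Eb (VI), F#dim (vii°).
Shared triads with their functions: D (VI in F# minor, V in G minor).

D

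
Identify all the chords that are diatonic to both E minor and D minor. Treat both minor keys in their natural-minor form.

Triads in E minor (natural minor): Em (i), F#dim (ii°), G (III), Am (iv), Bm (v), C (VI), D (VII).
Triads in D minor (natural minor): Dm (i), Edim (ii°), F (III), Gm (iv), Am (v), Bb (VI), C (VII).
Shared triads with their functions: Am (iv in E minor, v in D minor); C (VI in E minor, VII in D minor).

Am, C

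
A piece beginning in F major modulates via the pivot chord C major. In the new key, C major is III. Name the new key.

The numeral III denotes a major triad on scale degree 3. With C on degree 3, the tonic of the new key is A.
Degree 3 carries a major triad in natural-minor keys, so the destination is A minor.
Check: the diatonic triads of A minor (natural minor) are Am (i), Bdim (ii°), C (III), Dm (iv), Em (v), F (VI), G (VII) — C major is indeed III.

A minor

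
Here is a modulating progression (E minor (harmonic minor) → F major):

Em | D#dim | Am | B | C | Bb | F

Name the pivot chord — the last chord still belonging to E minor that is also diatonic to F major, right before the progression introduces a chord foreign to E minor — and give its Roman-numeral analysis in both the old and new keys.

Chords diatonic to E minor: Em, F#dim, Gaug, Am, B, C, D#dim.
Reading the progression, the first chord not in that set is Bb, so the modulation leaves E minor there.
The chord immediately before Bb is C, which is diatonic to both keys: VI in E minor and V in F major.

C — VI in E minor, V in F major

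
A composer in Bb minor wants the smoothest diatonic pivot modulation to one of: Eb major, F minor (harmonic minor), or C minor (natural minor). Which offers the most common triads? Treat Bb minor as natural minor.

Triads of Bb minor (natural minor): Bb minor (i), C diminished (ii°), Db major (III), Eb minor (iv), F minor (v), Gb major (VI), Ab major (VII).
Eb major shares 2: Fm, Ab.
F minor (harmonic minor) shares 3: Bbm, Db, Fm.
C minor (natural minor) shares 2: Fm, Ab.
The most common triads (3) are shared with F minor.

F minor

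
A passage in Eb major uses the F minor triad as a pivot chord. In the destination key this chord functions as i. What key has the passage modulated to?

The numeral i denotes a minor triad on scale degree 1. With F on degree 1, the tonic of the new key is F.
Degree 1 carries a minor triad in minor keys, so the destination is F minor.
Check: the diatonic triads of F minor (natural minor) are Fm (i), Gdim (ii°), Ab (III), Bbm (iv), Cm (v), Db (VI), Eb (VII) — F minor is indeed i.

F minor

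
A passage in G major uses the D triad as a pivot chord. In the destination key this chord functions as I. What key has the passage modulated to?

The numeral I denotes a major triad on scale degree 1. With D on degree 1, the tonic of the new key is D.
Degree 1 carries a major triad in major keys, so the destination is D major.
Check: the diatonic triads of D major are D (I), Em (ii), F#m (iii), G (IV), A (V), Bm (vi), C#dim (vii°) — D is indeed I.

D major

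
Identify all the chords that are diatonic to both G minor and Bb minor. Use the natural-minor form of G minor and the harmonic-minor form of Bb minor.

Triads in G minor (natural minor): Gm (i), Adim (ii°), Bb (III), Cm (iv), Dm (v), Eb (VI), F (VII).
Triads in Bb minor (harmonic minor): Bbm (i), Cdim (ii°), Dbaug (III+), Ebm (iv), F (V), Gb (VI), Adim (vii°).
Shared triads with their functions: Adim (ii° in G minor, vii° in Bb minor); F (VII in G minor, V in Bb minor).

Adim, F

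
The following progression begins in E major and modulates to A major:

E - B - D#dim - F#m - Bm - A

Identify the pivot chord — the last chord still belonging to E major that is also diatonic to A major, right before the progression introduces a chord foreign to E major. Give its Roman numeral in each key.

Chords diatonic to E major: E, F#m, G#m, A, B, C#m, D#dim.
Reading the progression, the first chord not in that set is Bm, so the modulation leaves E major there.
The chord immediately before Bm is F#m, which is diatonic to both keys: ii in E major and vi in A major.

F#m — ii in E major, vi in A major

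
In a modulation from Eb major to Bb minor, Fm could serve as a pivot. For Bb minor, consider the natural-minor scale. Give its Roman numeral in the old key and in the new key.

The scale of Eb major is Eb F G Ab Bb C D; F is degree 2, and the triad built there (F-Ab-C) is minor, so it is ii.
The scale of Bb minor (natural minor) is Bb C Db Eb F Gb Ab; F is degree 5, and the triad built there (F-Ab-C) is minor, so it is v.

ii in Eb major; v in Bb minor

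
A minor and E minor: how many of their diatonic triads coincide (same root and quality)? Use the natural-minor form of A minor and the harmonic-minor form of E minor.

Diatonic triads of A minor (natural minor): A minor (i), B diminished (ii°), C major (III), D minor (iv), E minor (v), F major (VI), G major (VII).
Diatonic triads of E minor (harmonic minor): E minor (i), F# diminished (ii°), G augmented (III+), A minor (iv), B major (V), C major (VI), D# diminished (vii°).
Matching root and quality in both lists: A minor, C major, E minor.
That gives 3 common triads.

3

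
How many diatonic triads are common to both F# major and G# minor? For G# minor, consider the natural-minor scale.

4

Diatonic triads of F# major: F# major (I), G# minor (ii), A# minor (iii), B major (IV), C# major (V), D# minor (vi), E# diminished (vii°).
Diatonic triads of G# minor (natural minor): G# minor (i), A# diminished (ii°), B major (III), C# minor (iv), D# minor (v), E major (VI), F# major (VII).
Matching root and quality in both lists: F# major, G# minor, B major, D# minor.
That gives 4 common triads.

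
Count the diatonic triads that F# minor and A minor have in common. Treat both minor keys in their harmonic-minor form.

1

Diatonic triads of F# minor (harmonic minor): F#m (i), G#dim (ii°), Aaug (III+), Bm (iv), C# (V), D (VI), E#dim (vii°).
Diatonic triads of A minor (harmonic minor): Am (i), Bdim (ii°), Caug (III+), Dm (iv), E (V), F (VI), G#dim (vii°).
Matching root and quality in both lists: G#dim.
That gives 1 common triad.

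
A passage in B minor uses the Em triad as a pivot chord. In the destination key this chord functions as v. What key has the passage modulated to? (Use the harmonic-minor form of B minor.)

A minor

The numeral v denotes a minor triad on scale degree 5. With E on degree 5, the tonic of the new key is A.
Degree 5 carries a minor triad in natural-minor keys, so the destination is A minor.
Check: the diatonic triads of A minor (natural minor) are Am (i), Bdim (ii°), C (III), Dm (iv), Em (v), F (VI), G (VII) — Em is indeed v.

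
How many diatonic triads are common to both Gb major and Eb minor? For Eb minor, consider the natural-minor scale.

Diatonic triads of Gb major: Gb major (I), Ab minor (ii), Bb minor (iii), Cb major (IV), Db major (V), Eb minor (vi), F diminished (vii°).
Diatonic triads of Eb minor (natural minor): Eb minor (i), F diminished (ii°), Gb major (III), Ab minor (iv), Bb minor (v), Cb major (VI), Db major (VII).
Matching root and quality in both lists: Gb major, Ab minor, Bb minor, Cb major, Db major, Eb minor, F diminished.
That gives 7 common triads.

7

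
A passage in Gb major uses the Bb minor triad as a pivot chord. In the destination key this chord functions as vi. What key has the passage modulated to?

Db major

The numeral vi denotes a minor triad on scale degree 6. With Bb on degree 6, the tonic of the new key is Db.
Degree 6 carries a minor triad in major keys, so the destination is Db major.
Check: the diatonic triads of Db major are Db (I), Ebm (ii), Fm (iii), Gb (IV), Ab (V), Bbm (vi), Cdim (vii°) — Bb minor is indeed vi.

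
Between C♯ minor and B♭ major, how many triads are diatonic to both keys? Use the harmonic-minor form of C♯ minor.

0

Diatonic triads of C♯ minor (harmonic minor): C♯m (i), D♯dim (ii°), Eaug (III+), F♯m (iv), G♯ (V), A (VI), B♯dim (vii°).
Diatonic triads of B♭ major: B♭ (I), Cm (ii), Dm (iii), E♭ (IV), F (V), Gm (vi), Adim (vii°).
No triad has the same root and quality in both keys.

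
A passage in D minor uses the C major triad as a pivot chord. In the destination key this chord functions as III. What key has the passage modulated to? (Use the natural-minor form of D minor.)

A minor

The numeral III denotes a major triad on scale degree 3. With C on degree 3, the tonic of the new key is A.
Degree 3 carries a major triad in natural-minor keys, so the destination is A minor.
Check: the diatonic triads of A minor (natural minor) are Am (i), Bdim (ii°), C (III), Dm (iv), Em (v), F (VI), G (VII) — C major is indeed III.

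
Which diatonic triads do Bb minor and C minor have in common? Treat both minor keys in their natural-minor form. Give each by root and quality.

Fm, Ab

Triads in Bb minor (natural minor): Bb minor (i), C diminished (ii°), Db major (III), Eb minor (iv), F minor (v), Gb major (VI), Ab major (VII).
Triads in C minor (natural minor): C minor (i), D diminished (ii°), Eb major (III), F minor (iv), G minor (v), Ab major (VI), Bb major (VII).
Shared triads with their functions: F minor (v in Bb minor, iv in C minor); Ab major (VII in Bb minor, VI in C minor).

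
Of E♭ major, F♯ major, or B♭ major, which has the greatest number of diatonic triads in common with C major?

B♭ major

Triads of C major: C (I), Dm (ii), Em (iii), F (IV), G (V), Am (vi), Bdim (vii°).
E♭ major shares 0: none.
F♯ major shares 0: none.
B♭ major shares 2: Dm, F.
The most common triads (2) are shared with B♭ major.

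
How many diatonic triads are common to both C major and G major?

4

Diatonic triads of C major: C major (I), D minor (ii), E minor (iii), F major (IV), G major (V), A minor (vi), B diminished (vii°).
Diatonic triads of G major: G major (I), A minor (ii), B minor (iii), C major (IV), D major (V), E minor (vi), F# diminished (vii°).
Matching root and quality in both lists: C major, E minor, G major, A minor.
That gives 4 common triads.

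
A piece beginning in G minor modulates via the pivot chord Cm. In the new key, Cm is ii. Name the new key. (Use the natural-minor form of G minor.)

B♭ major

The numeral ii denotes a minor triad on scale degree 2. With C on degree 2, the tonic of the new key is B♭.
Degree 2 carries a minor triad in major keys, so the destination is B♭ major.
Check: the diatonic triads of B♭ major are B♭ (I), Cm (ii), Dm (iii), E♭ (IV), F (V), Gm (vi), Adim (vii°) — Cm is indeed ii.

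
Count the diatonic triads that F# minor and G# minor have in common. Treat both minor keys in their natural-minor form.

2

Diatonic triads of F# minor (natural minor): F#m (i), G#dim (ii°), A (III), Bm (iv), C#m (v), D (VI), E (VII).
Diatonic triads of G# minor (natural minor): G#m (i), A#dim (ii°), B (III), C#m (iv), D#m (v), E (VI), F# (VII).
Matching root and quality in both lists: C#m, E.
That gives 2 common triads.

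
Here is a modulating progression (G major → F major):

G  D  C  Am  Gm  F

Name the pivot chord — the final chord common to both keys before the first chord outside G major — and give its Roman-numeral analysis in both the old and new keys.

Am — ii in G major, iii in F major

Chords diatonic to G major: G, Am, Bm, C, D, Em, F♯dim.
Reading the progression, the first chord not in that set is Gm, so the modulation leaves G major there.
The chord immediately before Gm is Am, which is diatonic to both keys: ii in G major and iii in F major.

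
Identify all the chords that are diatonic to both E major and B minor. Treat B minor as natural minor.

Triads in E major: E (I), F♯m (ii), G♯m (iii), A (IV), B (V), C♯m (vi), D♯dim (vii°).
Triads in B minor (natural minor): Bm (i), C♯dim (ii°), D (III), Em (iv), F♯m (v), G (VI), A (VII).
Shared triads with their functions: F♯m (ii in E major, v in B minor); A (IV in E major, VII in B minor).

F♯m, A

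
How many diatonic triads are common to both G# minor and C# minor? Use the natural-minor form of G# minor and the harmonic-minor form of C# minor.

Diatonic triads of G# minor (natural minor): G#m (i), A#dim (ii°), B (III), C#m (iv), D#m (v), E (VI), F# (VII).
Diatonic triads of C# minor (harmonic minor): C#m (i), D#dim (ii°), Eaug (III+), F#m (iv), G# (V), A (VI), B#dim (vii°).
Matching root and quality in both lists: C#m.
That gives 1 common triad.

1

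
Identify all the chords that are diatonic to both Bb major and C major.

Dm, F

Triads in Bb major: Bb (I), Cm (ii), Dm (iii), Eb (IV), F (V), Gm (vi), Adim (vii°).
Triads in C major: C (I), Dm (ii), Em (iii), F (IV), G (V), Am (vi), Bdim (vii°).
Shared triads with their functions: Dm (iii in Bb major, ii in C major); F (V in Bb major, IV in C major).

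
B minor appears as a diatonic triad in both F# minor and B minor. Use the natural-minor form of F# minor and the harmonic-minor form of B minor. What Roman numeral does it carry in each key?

The scale of F# minor (natural minor) is F# G# A B C# D E; B is degree 4, and the triad built there (B-D-F#) is minor, so it is iv.
The scale of B minor (harmonic minor) is B C# D E F# G A#; B is degree 1, and the triad built there (B-D-F#) is minor, so it is i.

iv in F# minor; i in B minor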